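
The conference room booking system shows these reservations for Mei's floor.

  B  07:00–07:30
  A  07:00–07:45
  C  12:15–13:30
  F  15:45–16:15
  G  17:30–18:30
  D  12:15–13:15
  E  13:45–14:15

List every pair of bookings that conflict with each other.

A & B, C & D

Sorted by start: A, B, C, D, E, F, G.
B starts before A ends → A and B overlap.
C starts after A ends; A is clear from here.
C starts after B ends; B is clear from here.
D starts before C ends → C and D overlap.
E starts after C ends; C is clear from here.
E starts after D ends; D is clear from here.
F starts after E ends; E is clear from here.
G starts after F ends.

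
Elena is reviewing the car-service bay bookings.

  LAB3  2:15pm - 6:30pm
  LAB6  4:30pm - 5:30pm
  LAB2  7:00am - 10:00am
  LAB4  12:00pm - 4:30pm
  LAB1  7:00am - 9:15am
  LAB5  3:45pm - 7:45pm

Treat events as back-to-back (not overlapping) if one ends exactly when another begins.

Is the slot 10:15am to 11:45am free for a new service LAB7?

Yes — the slot is free

LAB1: ends 9:15am at or before LAB7 starts 10:15am → clear.
LAB2: ends 10:00am at or before LAB7 starts 10:15am → clear.
LAB4: starts 12:00pm at or after LAB7 ends 11:45am → clear.
LAB3: starts 2:15pm at or after LAB7 ends 11:45am → clear.
LAB5: starts 3:45pm at or after LAB7 ends 11:45am → clear.
LAB6: starts 4:30pm at or after LAB7 ends 11:45am → clear.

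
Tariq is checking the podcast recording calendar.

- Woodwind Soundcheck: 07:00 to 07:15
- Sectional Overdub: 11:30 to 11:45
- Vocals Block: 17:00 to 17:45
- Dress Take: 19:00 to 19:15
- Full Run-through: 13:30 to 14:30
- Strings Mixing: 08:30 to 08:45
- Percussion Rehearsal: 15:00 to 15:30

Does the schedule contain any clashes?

No

Check each pair: they overlap iff neither finishes before the other starts.
Sorted by start: Woodwind Soundcheck, Strings Mixing, Sectional Overdub, Full Run-through, Percussion Rehearsal, Vocals Block, Dress Take.
Strings Mixing starts after Woodwind Soundcheck ends, so Woodwind Soundcheck has no further overlaps.
Sectional Overdub starts after Strings Mixing ends, so Strings Mixing has no further overlaps.
Full Run-through starts after Sectional Overdub ends, so Sectional Overdub has no further overlaps.
Percussion Rehearsal starts after Full Run-through ends, so Full Run-through has no further overlaps.
Vocals Block starts after Percussion Rehearsal ends, so Percussion Rehearsal has no further overlaps.
Dress Take starts after Vocals Block ends.
Every pair is clear; the schedule has no overlaps.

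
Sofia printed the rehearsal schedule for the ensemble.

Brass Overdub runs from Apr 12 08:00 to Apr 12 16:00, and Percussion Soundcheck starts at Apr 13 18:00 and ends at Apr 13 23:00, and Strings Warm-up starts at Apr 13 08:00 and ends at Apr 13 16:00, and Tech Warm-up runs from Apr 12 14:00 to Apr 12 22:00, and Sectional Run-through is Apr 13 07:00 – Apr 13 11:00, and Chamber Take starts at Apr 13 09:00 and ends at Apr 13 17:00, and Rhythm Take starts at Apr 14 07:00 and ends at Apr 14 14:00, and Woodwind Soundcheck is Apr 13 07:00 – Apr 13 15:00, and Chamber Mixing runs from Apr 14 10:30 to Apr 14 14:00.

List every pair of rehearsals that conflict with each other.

Sorted by start: Brass Overdub, Tech Warm-up, Sectional Run-through, Woodwind Soundcheck, Strings Warm-up, Chamber Take, Percussion Soundcheck, Rhythm Take, Chamber Mixing.
Tech Warm-up starts before Brass Overdub ends → Brass Overdub and Tech Warm-up overlap.
Sectional Run-through starts after Brass Overdub ends, so nothing later overlaps Brass Overdub either.
Sectional Run-through starts after Tech Warm-up ends, so nothing later overlaps Tech Warm-up either.
Woodwind Soundcheck starts before Sectional Run-through ends → Sectional Run-through and Woodwind Soundcheck overlap.
Strings Warm-up starts before Sectional Run-through ends → Sectional Run-through and Strings Warm-up overlap.
Chamber Take starts before Sectional Run-through ends → Sectional Run-through and Chamber Take overlap.
Percussion Soundcheck starts after Sectional Run-through ends, so nothing later overlaps Sectional Run-through either.
Strings Warm-up starts before Woodwind Soundcheck ends → Woodwind Soundcheck and Strings Warm-up overlap.
Chamber Take starts before Woodwind Soundcheck ends → Woodwind Soundcheck and Chamber Take overlap.
Percussion Soundcheck starts after Woodwind Soundcheck ends, so nothing later overlaps Woodwind Soundcheck either.
Chamber Take starts before Strings Warm-up ends → Strings Warm-up and Chamber Take overlap.
Percussion Soundcheck starts after Strings Warm-up ends, so nothing later overlaps Strings Warm-up either.
Percussion Soundcheck starts after Chamber Take ends, so nothing later overlaps Chamber Take either.
Rhythm Take starts after Percussion Soundcheck ends, so nothing later overlaps Percussion Soundcheck either.
Chamber Mixing starts before Rhythm Take ends → Rhythm Take and Chamber Mixing overlap.

Brass Overdub & Tech Warm-up, Chamber Mixing & Rhythm Take, Chamber Take & Sectional Run-through, Chamber Take & Strings Warm-up, Chamber Take & Woodwind Soundcheck, Sectional Run-through & Strings Warm-up, Sectional Run-through & Woodwind Soundcheck, Strings Warm-up & Woodwind Soundcheck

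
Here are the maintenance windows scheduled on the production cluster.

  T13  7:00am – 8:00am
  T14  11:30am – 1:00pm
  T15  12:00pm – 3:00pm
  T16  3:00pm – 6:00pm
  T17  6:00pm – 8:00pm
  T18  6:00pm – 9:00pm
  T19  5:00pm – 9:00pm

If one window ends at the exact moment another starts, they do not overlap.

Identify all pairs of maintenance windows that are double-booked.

T14 & T15, T16 & T19, T17 & T18, T17 & T19, T18 & T19

Sorted by start: T13, T14, T15, T16, T19, T17, T18.
T14 starts after T13 ends, so nothing later overlaps T13 either.
T15 starts before T14 ends → T14 and T15 overlap.
T16 starts after T14 ends, so nothing later overlaps T14 either.
T16 starts exactly when T15 ends (back-to-back, no overlap), so nothing later overlaps T15 either.
T19 starts before T16 ends → T16 and T19 overlap.
T17 starts exactly when T16 ends (back-to-back, no overlap), so nothing later overlaps T16 either.
T17 starts before T19 ends → T19 and T17 overlap.
T18 starts before T19 ends → T19 and T18 overlap.
T18 starts before T17 ends → T17 and T18 overlap.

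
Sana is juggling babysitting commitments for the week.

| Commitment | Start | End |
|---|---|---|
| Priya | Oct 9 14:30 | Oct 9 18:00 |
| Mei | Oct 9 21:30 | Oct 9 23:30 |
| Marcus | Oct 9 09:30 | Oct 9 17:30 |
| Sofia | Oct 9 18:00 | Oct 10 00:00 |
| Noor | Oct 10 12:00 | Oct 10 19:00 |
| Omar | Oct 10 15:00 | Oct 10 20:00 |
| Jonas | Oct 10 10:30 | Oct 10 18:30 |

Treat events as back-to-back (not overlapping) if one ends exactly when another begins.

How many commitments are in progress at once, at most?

3

Sort all start/end points and keep a running count:
Oct 9 09:30 start Marcus → 1
Oct 9 14:30 start Priya → 2
Oct 9 17:30 end Marcus → 1
Oct 9 18:00 end Priya → 0
Oct 9 18:00 start Sofia → 1
Oct 9 21:30 start Mei → 2
Oct 9 23:30 end Mei → 1
Oct 10 00:00 end Sofia → 0
Oct 10 10:30 start Jonas → 1
Oct 10 12:00 start Noor → 2
Oct 10 15:00 start Omar → 3
Oct 10 18:30 end Jonas → 2
Oct 10 19:00 end Noor → 1
Oct 10 20:00 end Omar → 0
Peak is 3, at Oct 10 15:00 (Jonas, Noor, Omar).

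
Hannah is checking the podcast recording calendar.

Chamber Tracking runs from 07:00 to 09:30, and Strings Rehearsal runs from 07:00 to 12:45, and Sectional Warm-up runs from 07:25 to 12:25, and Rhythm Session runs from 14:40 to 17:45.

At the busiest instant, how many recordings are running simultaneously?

3

Sweep the timeline, counting +1 at each start and −1 at each end (ends before starts at a tie):
07:00 start Chamber Tracking → 1
07:00 start Strings Rehearsal → 2
07:25 start Sectional Warm-up → 3
09:30 end Chamber Tracking → 2
12:25 end Sectional Warm-up → 1
12:45 end Strings Rehearsal → 0
14:40 start Rhythm Session → 1
17:45 end Rhythm Session → 0
Peak is 3, at 07:25 (Chamber Tracking, Sectional Warm-up, Strings Rehearsal).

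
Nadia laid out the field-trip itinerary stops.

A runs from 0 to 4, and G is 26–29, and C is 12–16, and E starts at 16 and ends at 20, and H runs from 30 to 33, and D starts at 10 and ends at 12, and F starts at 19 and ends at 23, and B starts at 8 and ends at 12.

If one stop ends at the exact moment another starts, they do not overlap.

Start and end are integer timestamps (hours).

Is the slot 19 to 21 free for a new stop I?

A: ends 4 at or before I starts 19 → clear.
B: ends 12 at or before I starts 19 → clear.
D: ends 12 at or before I starts 19 → clear.
C: ends 16 at or before I starts 19 → clear.
E: starts 16 before I ends 21, and ends 20 after I starts 19 → overlap.
F: starts 19 before I ends 21, and ends 23 after I starts 19 → overlap.
G: starts 26 at or after I ends 21 → clear.
H: starts 30 at or after I ends 21 → clear.
I overlaps E, F.

No — it overlaps E, F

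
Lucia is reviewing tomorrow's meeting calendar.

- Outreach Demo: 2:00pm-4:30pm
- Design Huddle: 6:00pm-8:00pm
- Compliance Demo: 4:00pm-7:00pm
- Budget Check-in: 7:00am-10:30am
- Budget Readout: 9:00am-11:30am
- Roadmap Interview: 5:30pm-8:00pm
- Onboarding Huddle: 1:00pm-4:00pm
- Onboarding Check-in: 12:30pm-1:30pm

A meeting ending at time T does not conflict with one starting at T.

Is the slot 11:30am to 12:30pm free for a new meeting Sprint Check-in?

Budget Check-in: ends 10:30am at or before Sprint Check-in starts 11:30am → clear.
Budget Readout: ends 11:30am at or before Sprint Check-in starts 11:30am → clear.
Onboarding Check-in: starts 12:30pm at or after Sprint Check-in ends 12:30pm → clear.
Onboarding Huddle: starts 1:00pm at or after Sprint Check-in ends 12:30pm → clear.
Outreach Demo: starts 2:00pm at or after Sprint Check-in ends 12:30pm → clear.
Compliance Demo: starts 4:00pm at or after Sprint Check-in ends 12:30pm → clear.
Roadmap Interview: starts 5:30pm at or after Sprint Check-in ends 12:30pm → clear.
Design Huddle: starts 6:00pm at or after Sprint Check-in ends 12:30pm → clear.

Yes — the slot is free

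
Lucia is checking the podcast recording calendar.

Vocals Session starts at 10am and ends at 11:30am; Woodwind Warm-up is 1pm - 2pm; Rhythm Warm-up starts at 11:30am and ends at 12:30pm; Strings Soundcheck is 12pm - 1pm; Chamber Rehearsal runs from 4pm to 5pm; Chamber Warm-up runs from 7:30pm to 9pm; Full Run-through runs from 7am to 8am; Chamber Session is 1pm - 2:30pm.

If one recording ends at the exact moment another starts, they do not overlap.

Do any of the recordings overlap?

Sorted by start: Full Run-through, Vocals Session, Rhythm Warm-up, Strings Soundcheck, Woodwind Warm-up, Chamber Session, Chamber Rehearsal, Chamber Warm-up.
Vocals Session starts after Full Run-through ends — done with Full Run-through.
Rhythm Warm-up starts exactly when Vocals Session ends (back-to-back, no overlap) — done with Vocals Session.
Strings Soundcheck starts before Rhythm Warm-up ends → Rhythm Warm-up and Strings Soundcheck overlap.
That's a conflict, so the schedule is not conflict-free.

Yes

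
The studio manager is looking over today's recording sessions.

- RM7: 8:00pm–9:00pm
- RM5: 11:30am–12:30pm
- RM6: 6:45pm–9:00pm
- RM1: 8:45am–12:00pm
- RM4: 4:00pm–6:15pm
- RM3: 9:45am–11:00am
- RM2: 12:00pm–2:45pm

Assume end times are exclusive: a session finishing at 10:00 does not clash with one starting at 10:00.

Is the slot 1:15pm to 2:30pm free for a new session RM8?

No — it overlaps RM2

RM1: ends 12:00pm at or before RM8 starts 1:15pm → clear.
RM3: ends 11:00am at or before RM8 starts 1:15pm → clear.
RM5: ends 12:30pm at or before RM8 starts 1:15pm → clear.
RM2: starts 12:00pm before RM8 ends 2:30pm, and ends 2:45pm after RM8 starts 1:15pm → overlap.
RM4: starts 4:00pm at or after RM8 ends 2:30pm → clear.
RM6: starts 6:45pm at or after RM8 ends 2:30pm → clear.
RM7: starts 8:00pm at or after RM8 ends 2:30pm → clear.
RM8 overlaps RM2.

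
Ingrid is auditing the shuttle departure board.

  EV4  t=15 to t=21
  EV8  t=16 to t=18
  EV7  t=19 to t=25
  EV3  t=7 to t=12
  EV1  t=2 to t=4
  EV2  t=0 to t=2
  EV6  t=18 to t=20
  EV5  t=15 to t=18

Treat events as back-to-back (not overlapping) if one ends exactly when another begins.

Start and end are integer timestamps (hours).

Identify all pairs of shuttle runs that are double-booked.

Check each pair: they overlap iff neither finishes before the other starts.
Sorted by start: EV2, EV1, EV3, EV4, EV5, EV8, EV6, EV7.
EV1 starts exactly when EV2 ends (back-to-back, no overlap), so nothing later overlaps EV2 either.
EV3 starts after EV1 ends, so nothing later overlaps EV1 either.
EV4 starts after EV3 ends, so nothing later overlaps EV3 either.
EV5 starts before EV4 ends → EV4 and EV5 overlap.
EV8 starts before EV4 ends → EV4 and EV8 overlap.
EV6 starts before EV4 ends → EV4 and EV6 overlap.
EV7 starts before EV4 ends → EV4 and EV7 overlap.
EV8 starts before EV5 ends → EV5 and EV8 overlap.
EV6 starts exactly when EV5 ends (back-to-back, no overlap), so nothing later overlaps EV5 either.
EV6 starts exactly when EV8 ends (back-to-back, no overlap), so nothing later overlaps EV8 either.
EV7 starts before EV6 ends → EV6 and EV7 overlap.

EV4 & EV5, EV4 & EV6, EV4 & EV7, EV4 & EV8, EV5 & EV8, EV6 & EV7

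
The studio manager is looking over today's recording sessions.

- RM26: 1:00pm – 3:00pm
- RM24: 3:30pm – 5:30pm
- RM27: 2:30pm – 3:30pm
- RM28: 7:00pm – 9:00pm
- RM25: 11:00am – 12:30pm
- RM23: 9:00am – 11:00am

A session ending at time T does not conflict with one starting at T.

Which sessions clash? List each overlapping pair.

RM26 & RM27

Sorted by start: RM23, RM25, RM26, RM27, RM24, RM28.
RM25 starts exactly when RM23 ends (back-to-back, no overlap) — done with RM23.
RM26 starts after RM25 ends — done with RM25.
RM27 starts before RM26 ends → RM26 and RM27 overlap.
RM24 starts after RM26 ends — done with RM26.
RM24 starts exactly when RM27 ends (back-to-back, no overlap) — done with RM27.
RM28 starts after RM24 ends.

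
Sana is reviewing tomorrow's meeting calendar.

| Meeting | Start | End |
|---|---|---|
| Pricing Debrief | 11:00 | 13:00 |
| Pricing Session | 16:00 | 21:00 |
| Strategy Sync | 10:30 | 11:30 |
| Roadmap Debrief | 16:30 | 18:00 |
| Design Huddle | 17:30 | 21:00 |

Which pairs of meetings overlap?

Sorted by start: Strategy Sync, Pricing Debrief, Pricing Session, Roadmap Debrief, Design Huddle.
Pricing Debrief starts before Strategy Sync ends → Strategy Sync and Pricing Debrief overlap.
Pricing Session starts after Strategy Sync ends, so nothing later overlaps Strategy Sync either.
Pricing Session starts after Pricing Debrief ends, so nothing later overlaps Pricing Debrief either.
Roadmap Debrief starts before Pricing Session ends → Pricing Session and Roadmap Debrief overlap.
Design Huddle starts before Pricing Session ends → Pricing Session and Design Huddle overlap.
Design Huddle starts before Roadmap Debrief ends → Roadmap Debrief and Design Huddle overlap.

Design Huddle & Pricing Session, Design Huddle & Roadmap Debrief, Pricing Debrief & Strategy Sync, Pricing Session & Roadmap Debrief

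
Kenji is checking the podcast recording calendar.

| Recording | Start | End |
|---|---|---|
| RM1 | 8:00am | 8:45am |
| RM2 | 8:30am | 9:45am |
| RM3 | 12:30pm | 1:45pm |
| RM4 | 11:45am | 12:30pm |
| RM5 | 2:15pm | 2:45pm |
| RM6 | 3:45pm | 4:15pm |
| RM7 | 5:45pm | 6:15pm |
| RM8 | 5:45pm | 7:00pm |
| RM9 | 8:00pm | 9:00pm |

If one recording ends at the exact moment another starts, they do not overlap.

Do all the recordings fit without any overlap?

No

Check each pair: they overlap iff neither finishes before the other starts.
Sorted by start: RM1, RM2, RM4, RM3, RM5, RM6, RM7, RM8, RM9.
RM2 starts before RM1 ends → RM1 and RM2 overlap.
That's a conflict, so the schedule is not conflict-free.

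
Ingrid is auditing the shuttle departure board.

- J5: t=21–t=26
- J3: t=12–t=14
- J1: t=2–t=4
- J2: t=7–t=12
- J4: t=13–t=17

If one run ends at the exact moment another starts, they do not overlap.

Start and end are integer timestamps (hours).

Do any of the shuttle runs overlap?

Check each pair: they overlap iff neither finishes before the other starts.
Sorted by start: J1, J2, J3, J4, J5.
J2 starts after J1 ends — done with J1.
J3 starts exactly when J2 ends (back-to-back, no overlap) — done with J2.
J4 starts before J3 ends → J3 and J4 overlap.
That's a conflict, so the schedule is not conflict-free.

Yes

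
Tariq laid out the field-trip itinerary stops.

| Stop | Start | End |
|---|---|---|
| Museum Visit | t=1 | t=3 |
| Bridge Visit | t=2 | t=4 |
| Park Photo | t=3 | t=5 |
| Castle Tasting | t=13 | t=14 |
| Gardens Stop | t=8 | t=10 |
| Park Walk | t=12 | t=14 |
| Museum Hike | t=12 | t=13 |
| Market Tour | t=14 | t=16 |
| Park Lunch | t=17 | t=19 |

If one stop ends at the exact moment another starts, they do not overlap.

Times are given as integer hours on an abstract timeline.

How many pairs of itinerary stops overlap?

4

Sorted by start: Museum Visit, Bridge Visit, Park Photo, Gardens Stop, Park Walk, Museum Hike, Castle Tasting, Market Tour, Park Lunch.
Bridge Visit starts before Museum Visit ends → Museum Visit and Bridge Visit overlap.
Park Photo starts exactly when Museum Visit ends (back-to-back, no overlap); Museum Visit is clear from here.
Park Photo starts before Bridge Visit ends → Bridge Visit and Park Photo overlap.
Gardens Stop starts after Bridge Visit ends; Bridge Visit is clear from here.
Gardens Stop starts after Park Photo ends; Park Photo is clear from here.
Park Walk starts after Gardens Stop ends; Gardens Stop is clear from here.
Museum Hike starts before Park Walk ends → Park Walk and Museum Hike overlap.
Castle Tasting starts before Park Walk ends → Park Walk and Castle Tasting overlap.
Market Tour starts exactly when Park Walk ends (back-to-back, no overlap); Park Walk is clear from here.
Castle Tasting starts exactly when Museum Hike ends (back-to-back, no overlap); Museum Hike is clear from here.
Market Tour starts exactly when Castle Tasting ends (back-to-back, no overlap); Castle Tasting is clear from here.
Park Lunch starts after Market Tour ends.
Overlapping pairs: Bridge Visit & Museum Visit, Bridge Visit & Park Photo, Castle Tasting & Park Walk, Museum Hike & Park Walk — 4 in total.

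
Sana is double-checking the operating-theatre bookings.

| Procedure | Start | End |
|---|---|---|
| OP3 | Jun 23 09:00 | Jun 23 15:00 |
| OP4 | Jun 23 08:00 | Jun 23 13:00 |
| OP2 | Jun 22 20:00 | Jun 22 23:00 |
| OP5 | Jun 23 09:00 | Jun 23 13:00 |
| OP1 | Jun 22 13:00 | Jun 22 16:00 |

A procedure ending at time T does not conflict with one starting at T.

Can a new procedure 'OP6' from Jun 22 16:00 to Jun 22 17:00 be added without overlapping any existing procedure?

OP1: ends Jun 22 16:00 at or before OP6 starts Jun 22 16:00 → clear.
OP2: starts Jun 22 20:00 at or after OP6 ends Jun 22 17:00 → clear.
OP4: starts Jun 23 08:00 at or after OP6 ends Jun 22 17:00 → clear.
OP3: starts Jun 23 09:00 at or after OP6 ends Jun 22 17:00 → clear.
OP5: starts Jun 23 09:00 at or after OP6 ends Jun 22 17:00 → clear.

Yes — the slot is free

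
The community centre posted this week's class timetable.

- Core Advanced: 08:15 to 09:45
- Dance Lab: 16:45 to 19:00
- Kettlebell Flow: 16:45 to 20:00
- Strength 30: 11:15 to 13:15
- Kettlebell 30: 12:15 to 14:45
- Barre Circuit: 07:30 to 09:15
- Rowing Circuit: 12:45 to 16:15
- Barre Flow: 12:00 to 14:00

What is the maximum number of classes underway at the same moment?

Sweep the timeline, counting +1 at each start and −1 at each end (ends before starts at a tie):
07:30 start Barre Circuit → 1
08:15 start Core Advanced → 2
09:15 end Barre Circuit → 1
09:45 end Core Advanced → 0
11:15 start Strength 30 → 1
12:00 start Barre Flow → 2
12:15 start Kettlebell 30 → 3
12:45 start Rowing Circuit → 4
13:15 end Strength 30 → 3
14:00 end Barre Flow → 2
14:45 end Kettlebell 30 → 1
16:15 end Rowing Circuit → 0
16:45 start Dance Lab → 1
16:45 start Kettlebell Flow → 2
19:00 end Dance Lab → 1
20:00 end Kettlebell Flow → 0
Peak is 4, at 12:45 (Barre Flow, Kettlebell 30, Rowing Circuit, Strength 30).

4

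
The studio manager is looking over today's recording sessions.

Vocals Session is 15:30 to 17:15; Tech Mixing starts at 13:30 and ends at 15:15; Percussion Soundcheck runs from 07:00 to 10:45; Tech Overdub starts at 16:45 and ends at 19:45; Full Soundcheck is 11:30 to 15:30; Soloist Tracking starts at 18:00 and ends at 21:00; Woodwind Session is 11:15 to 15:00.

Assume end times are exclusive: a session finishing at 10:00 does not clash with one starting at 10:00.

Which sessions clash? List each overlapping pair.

Full Soundcheck & Tech Mixing, Full Soundcheck & Woodwind Session, Soloist Tracking & Tech Overdub, Tech Mixing & Woodwind Session, Tech Overdub & Vocals Session

Two intervals overlap when each starts before the other ends.
Sorted by start: Percussion Soundcheck, Woodwind Session, Full Soundcheck, Tech Mixing, Vocals Session, Tech Overdub, Soloist Tracking.
Woodwind Session starts after Percussion Soundcheck ends — done with Percussion Soundcheck.
Full Soundcheck starts before Woodwind Session ends → Woodwind Session and Full Soundcheck overlap.
Tech Mixing starts before Woodwind Session ends → Woodwind Session and Tech Mixing overlap.
Vocals Session starts after Woodwind Session ends — done with Woodwind Session.
Tech Mixing starts before Full Soundcheck ends → Full Soundcheck and Tech Mixing overlap.
Vocals Session starts exactly when Full Soundcheck ends (back-to-back, no overlap) — done with Full Soundcheck.
Vocals Session starts after Tech Mixing ends — done with Tech Mixing.
Tech Overdub starts before Vocals Session ends → Vocals Session and Tech Overdub overlap.
Soloist Tracking starts after Vocals Session ends.
Soloist Tracking starts before Tech Overdub ends → Tech Overdub and Soloist Tracking overlap.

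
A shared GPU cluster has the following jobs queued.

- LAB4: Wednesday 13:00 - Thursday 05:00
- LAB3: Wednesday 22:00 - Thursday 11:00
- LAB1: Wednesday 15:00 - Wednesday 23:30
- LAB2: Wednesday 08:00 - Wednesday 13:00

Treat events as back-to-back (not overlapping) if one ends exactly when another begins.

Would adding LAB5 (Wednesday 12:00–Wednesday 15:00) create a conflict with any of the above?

LAB2: starts Wednesday 08:00 before LAB5 ends Wednesday 15:00, and ends Wednesday 13:00 after LAB5 starts Wednesday 12:00 → overlap.
LAB4: starts Wednesday 13:00 before LAB5 ends Wednesday 15:00, and ends Thursday 05:00 after LAB5 starts Wednesday 12:00 → overlap.
LAB1: starts Wednesday 15:00 at or after LAB5 ends Wednesday 15:00 → clear.
LAB3: starts Wednesday 22:00 at or after LAB5 ends Wednesday 15:00 → clear.
LAB5 overlaps LAB2, LAB4.

Yes — it overlaps LAB2, LAB4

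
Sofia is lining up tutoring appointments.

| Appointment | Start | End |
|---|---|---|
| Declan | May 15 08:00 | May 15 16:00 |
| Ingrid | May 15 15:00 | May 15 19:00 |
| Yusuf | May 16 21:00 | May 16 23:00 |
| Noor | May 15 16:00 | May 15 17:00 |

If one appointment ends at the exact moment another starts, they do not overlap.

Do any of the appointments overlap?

Sorted by start: Declan, Ingrid, Noor, Yusuf.
Ingrid starts before Declan ends → Declan and Ingrid overlap.
That's a conflict, so the schedule is not conflict-free.

Yes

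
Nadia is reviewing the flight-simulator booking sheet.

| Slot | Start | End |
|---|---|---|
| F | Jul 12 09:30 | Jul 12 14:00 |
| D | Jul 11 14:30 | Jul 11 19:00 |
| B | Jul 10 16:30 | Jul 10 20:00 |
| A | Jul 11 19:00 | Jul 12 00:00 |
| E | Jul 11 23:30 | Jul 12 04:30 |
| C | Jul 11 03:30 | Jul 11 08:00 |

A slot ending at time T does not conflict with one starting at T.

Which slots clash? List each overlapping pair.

Sorted by start: B, C, D, A, E, F.
C starts after B ends; B is clear from here.
D starts after C ends; C is clear from here.
A starts exactly when D ends (back-to-back, no overlap); D is clear from here.
E starts before A ends → A and E overlap.
F starts after A ends.
F starts after E ends.

A & E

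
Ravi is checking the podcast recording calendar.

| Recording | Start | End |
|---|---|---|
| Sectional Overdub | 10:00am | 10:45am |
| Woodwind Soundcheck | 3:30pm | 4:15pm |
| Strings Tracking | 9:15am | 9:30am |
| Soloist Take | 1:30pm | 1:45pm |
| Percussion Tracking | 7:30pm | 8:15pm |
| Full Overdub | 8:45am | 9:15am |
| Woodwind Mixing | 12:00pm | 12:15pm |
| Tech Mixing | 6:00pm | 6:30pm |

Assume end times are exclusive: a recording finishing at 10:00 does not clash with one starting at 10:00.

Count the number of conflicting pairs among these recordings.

0

Sorted by start: Full Overdub, Strings Tracking, Sectional Overdub, Woodwind Mixing, Soloist Take, Woodwind Soundcheck, Tech Mixing, Percussion Tracking.
Strings Tracking starts exactly when Full Overdub ends (back-to-back, no overlap) — done with Full Overdub.
Sectional Overdub starts after Strings Tracking ends — done with Strings Tracking.
Woodwind Mixing starts after Sectional Overdub ends — done with Sectional Overdub.
Soloist Take starts after Woodwind Mixing ends — done with Woodwind Mixing.
Woodwind Soundcheck starts after Soloist Take ends — done with Soloist Take.
Tech Mixing starts after Woodwind Soundcheck ends — done with Woodwind Soundcheck.
Percussion Tracking starts after Tech Mixing ends.
No pair overlaps.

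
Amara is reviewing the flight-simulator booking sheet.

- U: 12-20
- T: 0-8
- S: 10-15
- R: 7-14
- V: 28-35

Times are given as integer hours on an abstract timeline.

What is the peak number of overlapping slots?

Sort all start/end points and keep a running count:
0 start T → 1
7 start R → 2
8 end T → 1
10 start S → 2
12 start U → 3
14 end R → 2
15 end S → 1
20 end U → 0
28 start V → 1
35 end V → 0
Peak is 3, at 12 (R, S, U).

3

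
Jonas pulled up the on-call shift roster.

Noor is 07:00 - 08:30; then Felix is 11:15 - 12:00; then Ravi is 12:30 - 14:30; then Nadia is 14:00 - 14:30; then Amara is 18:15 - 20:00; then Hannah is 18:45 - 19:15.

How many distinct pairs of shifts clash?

2

Sorted by start: Noor, Felix, Ravi, Nadia, Amara, Hannah.
Felix starts after Noor ends, so Noor has no further overlaps.
Ravi starts after Felix ends, so Felix has no further overlaps.
Nadia starts before Ravi ends → Ravi and Nadia overlap.
Amara starts after Ravi ends, so Ravi has no further overlaps.
Amara starts after Nadia ends, so Nadia has no further overlaps.
Hannah starts before Amara ends → Amara and Hannah overlap.
Overlapping pairs: Amara & Hannah, Nadia & Ravi — 2 in total.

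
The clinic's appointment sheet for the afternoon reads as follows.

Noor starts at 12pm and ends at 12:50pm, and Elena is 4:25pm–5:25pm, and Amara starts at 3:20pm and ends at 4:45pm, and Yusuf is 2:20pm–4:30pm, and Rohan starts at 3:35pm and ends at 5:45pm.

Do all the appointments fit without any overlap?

Check each pair: they overlap iff neither finishes before the other starts.
Sorted by start: Noor, Yusuf, Amara, Rohan, Elena.
Yusuf starts after Noor ends; Noor is clear from here.
Amara starts before Yusuf ends → Yusuf and Amara overlap.
That's a conflict, so the schedule is not conflict-free.

No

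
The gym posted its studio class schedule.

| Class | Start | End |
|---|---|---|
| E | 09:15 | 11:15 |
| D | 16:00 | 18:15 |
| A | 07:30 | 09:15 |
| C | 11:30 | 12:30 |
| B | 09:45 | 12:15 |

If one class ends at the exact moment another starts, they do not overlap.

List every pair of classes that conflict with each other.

Two intervals overlap when each starts before the other ends.
Sorted by start: A, E, B, C, D.
E starts exactly when A ends (back-to-back, no overlap); A is clear from here.
B starts before E ends → E and B overlap.
C starts after E ends; E is clear from here.
C starts before B ends → B and C overlap.
D starts after B ends.
D starts after C ends.

B & C, B & E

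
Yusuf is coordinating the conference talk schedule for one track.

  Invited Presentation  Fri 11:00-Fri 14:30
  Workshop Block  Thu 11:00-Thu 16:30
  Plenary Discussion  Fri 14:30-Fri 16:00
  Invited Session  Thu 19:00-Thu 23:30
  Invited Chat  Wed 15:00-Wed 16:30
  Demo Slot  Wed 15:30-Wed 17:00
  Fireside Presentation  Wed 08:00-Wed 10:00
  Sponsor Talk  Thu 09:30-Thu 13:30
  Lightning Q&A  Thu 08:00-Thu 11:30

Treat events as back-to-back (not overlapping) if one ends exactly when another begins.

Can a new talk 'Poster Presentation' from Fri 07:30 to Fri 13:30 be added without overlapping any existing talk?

No — it overlaps Invited Presentation

Fireside Presentation: ends Wed 10:00 at or before Poster Presentation starts Fri 07:30 → clear.
Invited Chat: ends Wed 16:30 at or before Poster Presentation starts Fri 07:30 → clear.
Demo Slot: ends Wed 17:00 at or before Poster Presentation starts Fri 07:30 → clear.
Lightning Q&A: ends Thu 11:30 at or before Poster Presentation starts Fri 07:30 → clear.
Sponsor Talk: ends Thu 13:30 at or before Poster Presentation starts Fri 07:30 → clear.
Workshop Block: ends Thu 16:30 at or before Poster Presentation starts Fri 07:30 → clear.
Invited Session: ends Thu 23:30 at or before Poster Presentation starts Fri 07:30 → clear.
Invited Presentation: starts Fri 11:00 before Poster Presentation ends Fri 13:30, and ends Fri 14:30 after Poster Presentation starts Fri 07:30 → overlap.
Plenary Discussion: starts Fri 14:30 at or after Poster Presentation ends Fri 13:30 → clear.
Poster Presentation overlaps Invited Presentation.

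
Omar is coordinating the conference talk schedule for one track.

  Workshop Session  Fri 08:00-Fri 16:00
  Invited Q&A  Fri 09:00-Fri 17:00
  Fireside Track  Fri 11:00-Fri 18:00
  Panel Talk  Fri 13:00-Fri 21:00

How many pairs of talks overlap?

6

Check each pair: they overlap iff neither finishes before the other starts.
Sorted by start: Workshop Session, Invited Q&A, Fireside Track, Panel Talk.
Invited Q&A starts before Workshop Session ends → Workshop Session and Invited Q&A overlap.
Fireside Track starts before Workshop Session ends → Workshop Session and Fireside Track overlap.
Panel Talk starts before Workshop Session ends → Workshop Session and Panel Talk overlap.
Fireside Track starts before Invited Q&A ends → Invited Q&A and Fireside Track overlap.
Panel Talk starts before Invited Q&A ends → Invited Q&A and Panel Talk overlap.
Panel Talk starts before Fireside Track ends → Fireside Track and Panel Talk overlap.
Overlapping pairs: Fireside Track & Invited Q&A, Fireside Track & Panel Talk, Fireside Track & Workshop Session, Invited Q&A & Panel Talk, Invited Q&A & Workshop Session, Panel Talk & Workshop Session — 6 in total.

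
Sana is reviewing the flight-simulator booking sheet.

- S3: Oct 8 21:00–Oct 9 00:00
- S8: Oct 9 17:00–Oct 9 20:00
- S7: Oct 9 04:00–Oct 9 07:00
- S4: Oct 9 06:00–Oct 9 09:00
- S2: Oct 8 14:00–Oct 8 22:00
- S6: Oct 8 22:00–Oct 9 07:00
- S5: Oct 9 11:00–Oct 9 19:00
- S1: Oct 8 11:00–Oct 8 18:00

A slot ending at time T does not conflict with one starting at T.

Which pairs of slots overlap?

S1 & S2, S2 & S3, S3 & S6, S4 & S6, S4 & S7, S5 & S8, S6 & S7

Sorted by start: S1, S2, S3, S6, S7, S4, S5, S8.
S2 starts before S1 ends → S1 and S2 overlap.
S3 starts after S1 ends — done with S1.
S3 starts before S2 ends → S2 and S3 overlap.
S6 starts exactly when S2 ends (back-to-back, no overlap) — done with S2.
S6 starts before S3 ends → S3 and S6 overlap.
S7 starts after S3 ends — done with S3.
S7 starts before S6 ends → S6 and S7 overlap.
S4 starts before S6 ends → S6 and S4 overlap.
S5 starts after S6 ends — done with S6.
S4 starts before S7 ends → S7 and S4 overlap.
S5 starts after S7 ends — done with S7.
S5 starts after S4 ends — done with S4.
S8 starts before S5 ends → S5 and S8 overlap.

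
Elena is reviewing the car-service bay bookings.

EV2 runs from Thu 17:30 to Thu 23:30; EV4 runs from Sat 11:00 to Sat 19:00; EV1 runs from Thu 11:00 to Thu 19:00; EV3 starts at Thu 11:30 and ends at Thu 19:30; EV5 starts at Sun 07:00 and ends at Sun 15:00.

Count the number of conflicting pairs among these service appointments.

3

Two intervals overlap when each starts before the other ends.
Sorted by start: EV1, EV3, EV2, EV4, EV5.
EV3 starts before EV1 ends → EV1 and EV3 overlap.
EV2 starts before EV1 ends → EV1 and EV2 overlap.
EV4 starts after EV1 ends; EV1 is clear from here.
EV2 starts before EV3 ends → EV3 and EV2 overlap.
EV4 starts after EV3 ends; EV3 is clear from here.
EV4 starts after EV2 ends; EV2 is clear from here.
EV5 starts after EV4 ends.
Overlapping pairs: EV1 & EV2, EV1 & EV3, EV2 & EV3 — 3 in total.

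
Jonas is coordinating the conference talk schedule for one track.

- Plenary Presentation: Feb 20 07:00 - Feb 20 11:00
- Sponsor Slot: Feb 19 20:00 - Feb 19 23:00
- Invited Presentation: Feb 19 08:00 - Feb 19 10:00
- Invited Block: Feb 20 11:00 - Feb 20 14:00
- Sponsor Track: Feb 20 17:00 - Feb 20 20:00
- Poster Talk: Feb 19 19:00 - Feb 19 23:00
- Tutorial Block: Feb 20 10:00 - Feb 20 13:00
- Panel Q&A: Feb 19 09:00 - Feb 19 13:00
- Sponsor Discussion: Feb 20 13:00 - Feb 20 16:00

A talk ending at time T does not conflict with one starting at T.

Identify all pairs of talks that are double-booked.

Invited Block & Sponsor Discussion, Invited Block & Tutorial Block, Invited Presentation & Panel Q&A, Plenary Presentation & Tutorial Block, Poster Talk & Sponsor Slot

Sorted by start: Invited Presentation, Panel Q&A, Poster Talk, Sponsor Slot, Plenary Presentation, Tutorial Block, Invited Block, Sponsor Discussion, Sponsor Track.
Panel Q&A starts before Invited Presentation ends → Invited Presentation and Panel Q&A overlap.
Poster Talk starts after Invited Presentation ends, so Invited Presentation has no further overlaps.
Poster Talk starts after Panel Q&A ends, so Panel Q&A has no further overlaps.
Sponsor Slot starts before Poster Talk ends → Poster Talk and Sponsor Slot overlap.
Plenary Presentation starts after Poster Talk ends, so Poster Talk has no further overlaps.
Plenary Presentation starts after Sponsor Slot ends, so Sponsor Slot has no further overlaps.
Tutorial Block starts before Plenary Presentation ends → Plenary Presentation and Tutorial Block overlap.
Invited Block starts exactly when Plenary Presentation ends (back-to-back, no overlap), so Plenary Presentation has no further overlaps.
Invited Block starts before Tutorial Block ends → Tutorial Block and Invited Block overlap.
Sponsor Discussion starts exactly when Tutorial Block ends (back-to-back, no overlap), so Tutorial Block has no further overlaps.
Sponsor Discussion starts before Invited Block ends → Invited Block and Sponsor Discussion overlap.
Sponsor Track starts after Invited Block ends.
Sponsor Track starts after Sponsor Discussion ends.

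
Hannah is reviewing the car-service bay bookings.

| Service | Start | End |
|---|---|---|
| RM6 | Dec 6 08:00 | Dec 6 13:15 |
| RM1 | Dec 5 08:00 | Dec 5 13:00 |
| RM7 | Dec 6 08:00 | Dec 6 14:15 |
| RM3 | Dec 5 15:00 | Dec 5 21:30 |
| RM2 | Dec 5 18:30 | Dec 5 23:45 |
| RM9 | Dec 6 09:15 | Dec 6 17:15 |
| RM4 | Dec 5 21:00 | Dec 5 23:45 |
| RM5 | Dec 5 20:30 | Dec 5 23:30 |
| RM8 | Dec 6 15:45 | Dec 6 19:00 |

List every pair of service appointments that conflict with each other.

Two intervals overlap when each starts before the other ends.
Sorted by start: RM1, RM3, RM2, RM5, RM4, RM6, RM7, RM9, RM8.
RM3 starts after RM1 ends — done with RM1.
RM2 starts before RM3 ends → RM3 and RM2 overlap.
RM5 starts before RM3 ends → RM3 and RM5 overlap.
RM4 starts before RM3 ends → RM3 and RM4 overlap.
RM6 starts after RM3 ends — done with RM3.
RM5 starts before RM2 ends → RM2 and RM5 overlap.
RM4 starts before RM2 ends → RM2 and RM4 overlap.
RM6 starts after RM2 ends — done with RM2.
RM4 starts before RM5 ends → RM5 and RM4 overlap.
RM6 starts after RM5 ends — done with RM5.
RM6 starts after RM4 ends — done with RM4.
RM7 starts before RM6 ends → RM6 and RM7 overlap.
RM9 starts before RM6 ends → RM6 and RM9 overlap.
RM8 starts after RM6 ends.
RM9 starts before RM7 ends → RM7 and RM9 overlap.
RM8 starts after RM7 ends.
RM8 starts before RM9 ends → RM9 and RM8 overlap.

RM2 & RM3, RM2 & RM4, RM2 & RM5, RM3 & RM4, RM3 & RM5, RM4 & RM5, RM6 & RM7, RM6 & RM9, RM7 & RM9, RM8 & RM9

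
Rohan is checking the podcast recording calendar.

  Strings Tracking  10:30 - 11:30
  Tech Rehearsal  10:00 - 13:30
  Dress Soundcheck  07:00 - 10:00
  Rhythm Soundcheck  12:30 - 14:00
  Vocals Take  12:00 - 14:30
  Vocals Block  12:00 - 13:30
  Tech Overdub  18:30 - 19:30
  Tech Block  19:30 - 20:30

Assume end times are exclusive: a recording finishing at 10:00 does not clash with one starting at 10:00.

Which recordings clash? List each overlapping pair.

Sorted by start: Dress Soundcheck, Tech Rehearsal, Strings Tracking, Vocals Take, Vocals Block, Rhythm Soundcheck, Tech Overdub, Tech Block.
Tech Rehearsal starts exactly when Dress Soundcheck ends (back-to-back, no overlap), so nothing later overlaps Dress Soundcheck either.
Strings Tracking starts before Tech Rehearsal ends → Tech Rehearsal and Strings Tracking overlap.
Vocals Take starts before Tech Rehearsal ends → Tech Rehearsal and Vocals Take overlap.
Vocals Block starts before Tech Rehearsal ends → Tech Rehearsal and Vocals Block overlap.
Rhythm Soundcheck starts before Tech Rehearsal ends → Tech Rehearsal and Rhythm Soundcheck overlap.
Tech Overdub starts after Tech Rehearsal ends, so nothing later overlaps Tech Rehearsal either.
Vocals Take starts after Strings Tracking ends, so nothing later overlaps Strings Tracking either.
Vocals Block starts before Vocals Take ends → Vocals Take and Vocals Block overlap.
Rhythm Soundcheck starts before Vocals Take ends → Vocals Take and Rhythm Soundcheck overlap.
Tech Overdub starts after Vocals Take ends, so nothing later overlaps Vocals Take either.
Rhythm Soundcheck starts before Vocals Block ends → Vocals Block and Rhythm Soundcheck overlap.
Tech Overdub starts after Vocals Block ends, so nothing later overlaps Vocals Block either.
Tech Overdub starts after Rhythm Soundcheck ends, so nothing later overlaps Rhythm Soundcheck either.
Tech Block starts exactly when Tech Overdub ends (back-to-back, no overlap).

Rhythm Soundcheck & Tech Rehearsal, Rhythm Soundcheck & Vocals Block, Rhythm Soundcheck & Vocals Take, Strings Tracking & Tech Rehearsal, Tech Rehearsal & Vocals Block, Tech Rehearsal & Vocals Take, Vocals Block & Vocals Take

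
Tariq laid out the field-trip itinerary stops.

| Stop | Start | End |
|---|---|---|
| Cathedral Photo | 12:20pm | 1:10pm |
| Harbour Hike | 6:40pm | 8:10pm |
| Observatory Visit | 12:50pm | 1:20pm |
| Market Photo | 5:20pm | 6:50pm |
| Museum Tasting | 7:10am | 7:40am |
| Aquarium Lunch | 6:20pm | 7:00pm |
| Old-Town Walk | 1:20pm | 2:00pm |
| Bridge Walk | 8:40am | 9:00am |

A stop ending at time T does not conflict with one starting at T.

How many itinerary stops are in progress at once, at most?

3

Sort all start/end points and keep a running count:
7:10am start Museum Tasting → 1
7:40am end Museum Tasting → 0
8:40am start Bridge Walk → 1
9:00am end Bridge Walk → 0
12:20pm start Cathedral Photo → 1
12:50pm start Observatory Visit → 2
1:10pm end Cathedral Photo → 1
1:20pm end Observatory Visit → 0
1:20pm start Old-Town Walk → 1
2:00pm end Old-Town Walk → 0
5:20pm start Market Photo → 1
6:20pm start Aquarium Lunch → 2
6:40pm start Harbour Hike → 3
6:50pm end Market Photo → 2
7:00pm end Aquarium Lunch → 1
8:10pm end Harbour Hike → 0
Peak is 3, at 6:40pm (Aquarium Lunch, Harbour Hike, Market Photo).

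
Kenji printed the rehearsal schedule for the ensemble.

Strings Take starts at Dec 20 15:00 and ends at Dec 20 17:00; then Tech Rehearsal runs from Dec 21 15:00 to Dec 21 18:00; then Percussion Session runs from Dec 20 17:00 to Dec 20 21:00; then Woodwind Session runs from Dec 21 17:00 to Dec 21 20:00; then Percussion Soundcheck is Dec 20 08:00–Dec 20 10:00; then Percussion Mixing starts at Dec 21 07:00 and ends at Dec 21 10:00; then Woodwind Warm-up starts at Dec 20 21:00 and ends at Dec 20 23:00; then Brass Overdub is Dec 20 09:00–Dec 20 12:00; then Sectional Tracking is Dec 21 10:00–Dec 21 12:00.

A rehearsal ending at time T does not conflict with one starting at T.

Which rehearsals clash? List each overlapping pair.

Check each pair: they overlap iff neither finishes before the other starts.
Sorted by start: Percussion Soundcheck, Brass Overdub, Strings Take, Percussion Session, Woodwind Warm-up, Percussion Mixing, Sectional Tracking, Tech Rehearsal, Woodwind Session.
Brass Overdub starts before Percussion Soundcheck ends → Percussion Soundcheck and Brass Overdub overlap.
Strings Take starts after Percussion Soundcheck ends; Percussion Soundcheck is clear from here.
Strings Take starts after Brass Overdub ends; Brass Overdub is clear from here.
Percussion Session starts exactly when Strings Take ends (back-to-back, no overlap); Strings Take is clear from here.
Woodwind Warm-up starts exactly when Percussion Session ends (back-to-back, no overlap); Percussion Session is clear from here.
Percussion Mixing starts after Woodwind Warm-up ends; Woodwind Warm-up is clear from here.
Sectional Tracking starts exactly when Percussion Mixing ends (back-to-back, no overlap); Percussion Mixing is clear from here.
Tech Rehearsal starts after Sectional Tracking ends; Sectional Tracking is clear from here.
Woodwind Session starts before Tech Rehearsal ends → Tech Rehearsal and Woodwind Session overlap.

Brass Overdub & Percussion Soundcheck, Tech Rehearsal & Woodwind Session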